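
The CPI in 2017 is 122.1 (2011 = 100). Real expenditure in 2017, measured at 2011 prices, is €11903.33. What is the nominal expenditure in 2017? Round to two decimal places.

14533.97

Nominal = Real × (Index/100) = 11903.33 × (122.1/100)
        = 11903.33 × 1.221 = 14533.9659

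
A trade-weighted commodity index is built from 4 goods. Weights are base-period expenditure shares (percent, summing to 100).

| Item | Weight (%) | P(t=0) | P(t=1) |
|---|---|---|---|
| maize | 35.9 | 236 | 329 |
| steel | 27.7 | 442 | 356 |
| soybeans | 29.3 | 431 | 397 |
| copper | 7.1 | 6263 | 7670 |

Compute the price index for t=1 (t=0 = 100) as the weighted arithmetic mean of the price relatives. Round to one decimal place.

108.0

maize: 35.9 × (329/236) = 35.9 × 1.394068 = 50.0470
steel: 27.7 × (356/442) = 27.7 × 0.805430 = 22.3104
soybeans: 29.3 × (397/431) = 29.3 × 0.921114 = 26.9886
copper: 7.1 × (7670/6263) = 7.1 × 1.224653 = 8.6950
Index = Σ wᵢ·(p₁ᵢ/p₀ᵢ) = 50.0470 + 22.3104 + 26.9886 + 8.6950 = 108.0411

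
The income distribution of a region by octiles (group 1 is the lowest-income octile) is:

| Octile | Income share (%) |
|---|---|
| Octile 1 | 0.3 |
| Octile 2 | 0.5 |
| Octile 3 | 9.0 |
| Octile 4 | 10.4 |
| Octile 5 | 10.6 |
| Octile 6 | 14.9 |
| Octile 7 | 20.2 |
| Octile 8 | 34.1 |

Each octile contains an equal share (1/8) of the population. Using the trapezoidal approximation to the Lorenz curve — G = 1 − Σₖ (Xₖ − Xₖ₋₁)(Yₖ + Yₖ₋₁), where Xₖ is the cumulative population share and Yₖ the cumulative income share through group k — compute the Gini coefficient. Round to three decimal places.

0.441

Cumulative income shares Yₖ: 0.0030, 0.0080, 0.0980, 0.2020, 0.3080, 0.4570, 0.6590, 1.0000
Σ (Xₖ−Xₖ₋₁)(Yₖ+Yₖ₋₁) = (1/8)(0.0030+0.0000) + (1/8)(0.0080+0.0030) + (1/8)(0.0980+0.0080) + (1/8)(0.2020+0.0980) + (1/8)(0.3080+0.2020) + (1/8)(0.4570+0.3080) + (1/8)(0.6590+0.4570) + (1/8)(1.0000+0.6590)
  = 0.0004 + 0.0014 + 0.0133 + 0.0375 + 0.0638 + 0.0956 + 0.1395 + 0.2074 = 0.5587
G = 1 − 0.5587 = 0.4413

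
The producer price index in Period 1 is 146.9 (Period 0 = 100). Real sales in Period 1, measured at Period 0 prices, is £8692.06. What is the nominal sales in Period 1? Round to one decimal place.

Nominal = Real × (Index/100) = 8692.06 × (146.9/100)
        = 8692.06 × 1.469 = 12768.6361

12768.6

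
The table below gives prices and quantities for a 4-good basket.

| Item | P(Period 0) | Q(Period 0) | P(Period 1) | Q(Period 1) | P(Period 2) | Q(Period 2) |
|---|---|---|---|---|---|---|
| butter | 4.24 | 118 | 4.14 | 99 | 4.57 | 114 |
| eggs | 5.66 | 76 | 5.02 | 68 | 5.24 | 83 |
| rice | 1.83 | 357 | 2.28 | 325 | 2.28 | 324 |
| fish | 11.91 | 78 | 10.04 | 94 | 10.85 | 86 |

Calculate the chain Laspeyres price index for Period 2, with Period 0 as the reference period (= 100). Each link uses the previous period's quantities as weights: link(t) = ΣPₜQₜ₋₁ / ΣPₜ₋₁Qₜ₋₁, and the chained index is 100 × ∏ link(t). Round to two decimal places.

103.57

Link Period 0→Period 1:
ΣP(Period 1)Q(Period 0) = 4.14×118 + 5.02×76 + 2.28×357 + 10.04×78 = 488.52 + 381.52 + 813.96 + 783.12 = 2467.12
ΣP(Period 0)Q(Period 0) = 4.24×118 + 5.66×76 + 1.83×357 + 11.91×78 = 500.32 + 430.16 + 653.31 + 928.98 = 2512.77
link = 2467.12/2512.77 = 0.981833
Link Period 1→Period 2:
ΣP(Period 2)Q(Period 1) = 4.57×99 + 5.24×68 + 2.28×325 + 10.85×94 = 452.43 + 356.32 + 741 + 1019.9 = 2569.65
ΣP(Period 1)Q(Period 1) = 4.14×99 + 5.02×68 + 2.28×325 + 10.04×94 = 409.86 + 341.36 + 741 + 943.76 = 2435.98
link = 2569.65/2435.98 = 1.054873
Chained index = 100 × 0.981833 × 1.054873 = 103.5709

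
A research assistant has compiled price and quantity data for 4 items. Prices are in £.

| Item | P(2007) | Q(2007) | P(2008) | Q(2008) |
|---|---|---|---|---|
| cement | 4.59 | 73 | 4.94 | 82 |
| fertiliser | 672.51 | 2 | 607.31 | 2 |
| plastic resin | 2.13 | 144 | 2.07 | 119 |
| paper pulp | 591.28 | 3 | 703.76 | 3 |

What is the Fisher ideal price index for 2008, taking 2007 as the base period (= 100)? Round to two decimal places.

106.03

Laspeyres component (base-period weights):
ΣP(2008)Q(2007) = 4.94×73 + 607.31×2 + 2.07×144 + 703.76×3 = 360.62 + 1214.62 + 298.08 + 2111.28 = 3984.6
ΣP(2007)Q(2007) = 4.59×73 + 672.51×2 + 2.13×144 + 591.28×3 = 335.07 + 1345.02 + 306.72 + 1773.84 = 3760.65
L = 3984.6 / 3760.65 × 100 = 105.9551
Paasche component (current-period weights):
ΣP(2008)Q(2008) = 4.94×82 + 607.31×2 + 2.07×119 + 703.76×3 = 405.08 + 1214.62 + 246.33 + 2111.28 = 3977.31
ΣP(2007)Q(2008) = 4.59×82 + 672.51×2 + 2.13×119 + 591.28×3 = 376.38 + 1345.02 + 253.47 + 1773.84 = 3748.71
P = 3977.31 / 3748.71 × 100 = 106.0981
Fisher = √(L × P) = √(105.9551 × 106.0981) = 106.0266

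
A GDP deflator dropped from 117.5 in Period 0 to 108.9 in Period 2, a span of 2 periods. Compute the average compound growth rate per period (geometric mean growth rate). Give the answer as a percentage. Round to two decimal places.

-3.73%

Growth factor = (108.9/117.5)^(1/2) = (0.926809)^(1/2) = 0.962709
Growth rate = 0.962709 − 1 = -0.037291 = -3.7291%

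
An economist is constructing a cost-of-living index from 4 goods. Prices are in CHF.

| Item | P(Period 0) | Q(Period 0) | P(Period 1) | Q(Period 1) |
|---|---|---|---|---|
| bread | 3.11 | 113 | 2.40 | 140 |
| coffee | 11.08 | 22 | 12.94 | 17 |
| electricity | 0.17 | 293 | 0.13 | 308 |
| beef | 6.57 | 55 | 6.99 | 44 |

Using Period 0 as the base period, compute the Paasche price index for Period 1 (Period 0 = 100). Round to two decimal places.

Paasche price index uses current-period quantities as weights.
ΣP(Period 1)·Q(Period 1) = 2.40×140 + 12.94×17 + 0.13×308 + 6.99×44 = 336 + 219.98 + 40.04 + 307.56 = 903.58
ΣP(Period 0)·Q(Period 1) = 3.11×140 + 11.08×17 + 0.17×308 + 6.57×44 = 435.4 + 188.36 + 52.36 + 289.08 = 965.2
Index = 903.58 / 965.2 × 100 = 93.6158

93.62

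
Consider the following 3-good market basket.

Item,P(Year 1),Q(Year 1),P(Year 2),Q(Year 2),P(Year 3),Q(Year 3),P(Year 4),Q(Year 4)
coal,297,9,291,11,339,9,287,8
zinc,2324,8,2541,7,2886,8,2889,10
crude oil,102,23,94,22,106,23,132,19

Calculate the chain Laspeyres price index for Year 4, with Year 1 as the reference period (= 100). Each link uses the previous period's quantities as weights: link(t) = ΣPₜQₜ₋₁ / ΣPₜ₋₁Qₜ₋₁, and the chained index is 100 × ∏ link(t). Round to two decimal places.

121.79

Link Year 1→Year 2:
ΣP(Year 2)Q(Year 1) = 291×9 + 2541×8 + 94×23 = 2619 + 20328 + 2162 = 25109
ΣP(Year 1)Q(Year 1) = 297×9 + 2324×8 + 102×23 = 2673 + 18592 + 2346 = 23611
link = 25109/23611 = 1.063445
Link Year 2→Year 3:
ΣP(Year 3)Q(Year 2) = 339×11 + 2886×7 + 106×22 = 3729 + 20202 + 2332 = 26263
ΣP(Year 2)Q(Year 2) = 291×11 + 2541×7 + 94×22 = 3201 + 17787 + 2068 = 23056
link = 26263/23056 = 1.139096
Link Year 3→Year 4:
ΣP(Year 4)Q(Year 3) = 287×9 + 2889×8 + 132×23 = 2583 + 23112 + 3036 = 28731
ΣP(Year 3)Q(Year 3) = 339×9 + 2886×8 + 106×23 = 3051 + 23088 + 2438 = 28577
link = 28731/28577 = 1.005389
Chained index = 100 × 1.063445 × 1.139096 × 1.005389 = 121.7894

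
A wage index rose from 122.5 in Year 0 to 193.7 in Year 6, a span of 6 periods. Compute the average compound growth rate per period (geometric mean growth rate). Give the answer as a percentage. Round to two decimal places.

7.94%

Growth factor = (193.7/122.5)^(1/6) = (1.581224)^(1/6) = 1.079358
Growth rate = 1.079358 − 1 = 0.079358 = 7.9358%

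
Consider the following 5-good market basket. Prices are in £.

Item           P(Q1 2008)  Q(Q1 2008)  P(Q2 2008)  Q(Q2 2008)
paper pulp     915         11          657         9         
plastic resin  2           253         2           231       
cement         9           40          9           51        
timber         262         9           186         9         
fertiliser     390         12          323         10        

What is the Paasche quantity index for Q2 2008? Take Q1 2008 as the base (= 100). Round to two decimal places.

86.04

Paasche quantity index uses current-period prices as weights.
ΣP(Q2 2008)·Q(Q2 2008) = 657×9 + 2×231 + 9×51 + 186×9 + 323×10 = 5913 + 462 + 459 + 1674 + 3230 = 11738
ΣP(Q2 2008)·Q(Q1 2008) = 657×11 + 2×253 + 9×40 + 186×9 + 323×12 = 7227 + 506 + 360 + 1674 + 3876 = 13643
Index = 11738 / 13643 × 100 = 86.0368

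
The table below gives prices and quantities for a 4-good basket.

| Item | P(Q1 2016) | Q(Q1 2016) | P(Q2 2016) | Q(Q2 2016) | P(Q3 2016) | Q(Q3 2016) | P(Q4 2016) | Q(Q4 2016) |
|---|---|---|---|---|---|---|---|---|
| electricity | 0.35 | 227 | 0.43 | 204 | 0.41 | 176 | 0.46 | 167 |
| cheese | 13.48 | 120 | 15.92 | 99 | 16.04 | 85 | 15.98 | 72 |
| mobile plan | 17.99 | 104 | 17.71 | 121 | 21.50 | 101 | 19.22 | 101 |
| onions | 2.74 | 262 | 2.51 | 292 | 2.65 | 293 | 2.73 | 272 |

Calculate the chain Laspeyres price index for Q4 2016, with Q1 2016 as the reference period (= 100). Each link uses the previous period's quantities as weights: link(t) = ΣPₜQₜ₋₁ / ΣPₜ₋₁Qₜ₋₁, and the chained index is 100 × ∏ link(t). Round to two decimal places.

111.50

Link Q1 2016→Q2 2016:
ΣP(Q2 2016)Q(Q1 2016) = 0.43×227 + 15.92×120 + 17.71×104 + 2.51×262 = 97.61 + 1910.4 + 1841.84 + 657.62 = 4507.47
ΣP(Q1 2016)Q(Q1 2016) = 0.35×227 + 13.48×120 + 17.99×104 + 2.74×262 = 79.45 + 1617.6 + 1870.96 + 717.88 = 4285.89
link = 4507.47/4285.89 = 1.051700
Link Q2 2016→Q3 2016:
ΣP(Q3 2016)Q(Q2 2016) = 0.41×204 + 16.04×99 + 21.50×121 + 2.65×292 = 83.64 + 1587.96 + 2601.5 + 773.8 = 5046.9
ΣP(Q2 2016)Q(Q2 2016) = 0.43×204 + 15.92×99 + 17.71×121 + 2.51×292 = 87.72 + 1576.08 + 2142.91 + 732.92 = 4539.63
link = 5046.9/4539.63 = 1.111743
Link Q3 2016→Q4 2016:
ΣP(Q4 2016)Q(Q3 2016) = 0.46×176 + 15.98×85 + 19.22×101 + 2.73×293 = 80.96 + 1358.3 + 1941.22 + 799.89 = 4180.37
ΣP(Q3 2016)Q(Q3 2016) = 0.41×176 + 16.04×85 + 21.50×101 + 2.65×293 = 72.16 + 1363.4 + 2171.5 + 776.45 = 4383.51
link = 4180.37/4383.51 = 0.953658
Chained index = 100 × 1.051700 × 1.111743 × 0.953658 = 111.5036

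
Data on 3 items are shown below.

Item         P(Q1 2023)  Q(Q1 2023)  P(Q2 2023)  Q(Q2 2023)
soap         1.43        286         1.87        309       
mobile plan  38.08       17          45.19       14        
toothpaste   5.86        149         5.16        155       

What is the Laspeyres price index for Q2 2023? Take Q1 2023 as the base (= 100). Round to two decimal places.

107.38

Laspeyres price index uses base-period quantities as weights.
ΣP(Q2 2023)·Q(Q1 2023) = 1.87×286 + 45.19×17 + 5.16×149 = 534.82 + 768.23 + 768.84 = 2071.89
ΣP(Q1 2023)·Q(Q1 2023) = 1.43×286 + 38.08×17 + 5.86×149 = 408.98 + 647.36 + 873.14 = 1929.48
Index = 2071.89 / 1929.48 × 100 = 107.3807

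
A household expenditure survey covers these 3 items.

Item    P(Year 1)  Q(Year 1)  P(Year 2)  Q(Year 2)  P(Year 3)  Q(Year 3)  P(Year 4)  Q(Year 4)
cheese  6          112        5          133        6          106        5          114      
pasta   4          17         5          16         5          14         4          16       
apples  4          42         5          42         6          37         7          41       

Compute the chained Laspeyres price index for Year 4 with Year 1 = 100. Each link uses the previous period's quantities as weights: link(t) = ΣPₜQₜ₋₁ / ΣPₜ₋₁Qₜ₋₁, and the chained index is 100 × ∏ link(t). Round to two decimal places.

101.45

Link Year 1→Year 2:
ΣP(Year 2)Q(Year 1) = 5×112 + 5×17 + 5×42 = 560 + 85 + 210 = 855
ΣP(Year 1)Q(Year 1) = 6×112 + 4×17 + 4×42 = 672 + 68 + 168 = 908
link = 855/908 = 0.941630
Link Year 2→Year 3:
ΣP(Year 3)Q(Year 2) = 6×133 + 5×16 + 6×42 = 798 + 80 + 252 = 1130
ΣP(Year 2)Q(Year 2) = 5×133 + 5×16 + 5×42 = 665 + 80 + 210 = 955
link = 1130/955 = 1.183246
Link Year 3→Year 4:
ΣP(Year 4)Q(Year 3) = 5×106 + 4×14 + 7×37 = 530 + 56 + 259 = 845
ΣP(Year 3)Q(Year 3) = 6×106 + 5×14 + 6×37 = 636 + 70 + 222 = 928
link = 845/928 = 0.910560
Chained index = 100 × 0.941630 × 1.183246 × 0.910560 = 101.4528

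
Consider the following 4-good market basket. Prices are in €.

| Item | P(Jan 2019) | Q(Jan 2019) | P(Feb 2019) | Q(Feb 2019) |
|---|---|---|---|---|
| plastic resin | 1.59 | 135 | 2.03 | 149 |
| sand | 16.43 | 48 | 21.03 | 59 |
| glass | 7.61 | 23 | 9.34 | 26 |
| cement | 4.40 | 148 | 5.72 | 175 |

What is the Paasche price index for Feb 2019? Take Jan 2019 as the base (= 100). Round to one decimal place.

Paasche price index uses current-period quantities as weights.
ΣP(Feb 2019)·Q(Feb 2019) = 2.03×149 + 21.03×59 + 9.34×26 + 5.72×175 = 302.47 + 1240.77 + 242.84 + 1001 = 2787.08
ΣP(Jan 2019)·Q(Feb 2019) = 1.59×149 + 16.43×59 + 7.61×26 + 4.40×175 = 236.91 + 969.37 + 197.86 + 770 = 2174.14
Index = 2787.08 / 2174.14 × 100 = 128.1923

128.2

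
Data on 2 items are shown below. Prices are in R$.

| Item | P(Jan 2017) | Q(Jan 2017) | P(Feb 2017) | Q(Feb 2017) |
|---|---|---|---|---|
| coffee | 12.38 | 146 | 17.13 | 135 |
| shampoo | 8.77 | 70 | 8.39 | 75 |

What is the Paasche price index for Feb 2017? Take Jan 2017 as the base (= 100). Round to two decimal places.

126.31

Paasche price index uses current-period quantities as weights.
ΣP(Feb 2017)·Q(Feb 2017) = 17.13×135 + 8.39×75 = 2312.55 + 629.25 = 2941.8
ΣP(Jan 2017)·Q(Feb 2017) = 12.38×135 + 8.77×75 = 1671.3 + 657.75 = 2329.05
Index = 2941.8 / 2329.05 × 100 = 126.3090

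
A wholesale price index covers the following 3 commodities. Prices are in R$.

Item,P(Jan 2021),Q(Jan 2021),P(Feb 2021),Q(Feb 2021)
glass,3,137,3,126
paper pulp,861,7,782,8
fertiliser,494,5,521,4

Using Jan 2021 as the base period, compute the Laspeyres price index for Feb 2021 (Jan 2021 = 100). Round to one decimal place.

95.3

Laspeyres price index uses base-period quantities as weights.
ΣP(Feb 2021)·Q(Jan 2021) = 3×137 + 782×7 + 521×5 = 411 + 5474 + 2605 = 8490
ΣP(Jan 2021)·Q(Jan 2021) = 3×137 + 861×7 + 494×5 = 411 + 6027 + 2470 = 8908
Index = 8490 / 8908 × 100 = 95.3076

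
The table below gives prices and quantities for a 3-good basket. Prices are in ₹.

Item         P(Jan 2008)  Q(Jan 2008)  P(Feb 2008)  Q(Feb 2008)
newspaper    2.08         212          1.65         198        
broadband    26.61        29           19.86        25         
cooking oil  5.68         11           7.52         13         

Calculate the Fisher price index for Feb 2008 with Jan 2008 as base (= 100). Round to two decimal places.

Laspeyres component (base-period weights):
ΣP(Feb 2008)Q(Jan 2008) = 1.65×212 + 19.86×29 + 7.52×11 = 349.8 + 575.94 + 82.72 = 1008.46
ΣP(Jan 2008)Q(Jan 2008) = 2.08×212 + 26.61×29 + 5.68×11 = 440.96 + 771.69 + 62.48 = 1275.13
L = 1008.46 / 1275.13 × 100 = 79.0868
Paasche component (current-period weights):
ΣP(Feb 2008)Q(Feb 2008) = 1.65×198 + 19.86×25 + 7.52×13 = 326.7 + 496.5 + 97.76 = 920.96
ΣP(Jan 2008)Q(Feb 2008) = 2.08×198 + 26.61×25 + 5.68×13 = 411.84 + 665.25 + 73.84 = 1150.93
P = 920.96 / 1150.93 × 100 = 80.0188
Fisher = √(L × P) = √(79.0868 × 80.0188) = 79.5514

79.55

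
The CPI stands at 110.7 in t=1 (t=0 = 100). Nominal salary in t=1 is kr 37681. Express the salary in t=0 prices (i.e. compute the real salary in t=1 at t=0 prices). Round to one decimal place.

34038.8

Real = Nominal ÷ (Index/100) = 37681 ÷ (110.7/100)
     = 37681 ÷ 1.107 = 34038.8437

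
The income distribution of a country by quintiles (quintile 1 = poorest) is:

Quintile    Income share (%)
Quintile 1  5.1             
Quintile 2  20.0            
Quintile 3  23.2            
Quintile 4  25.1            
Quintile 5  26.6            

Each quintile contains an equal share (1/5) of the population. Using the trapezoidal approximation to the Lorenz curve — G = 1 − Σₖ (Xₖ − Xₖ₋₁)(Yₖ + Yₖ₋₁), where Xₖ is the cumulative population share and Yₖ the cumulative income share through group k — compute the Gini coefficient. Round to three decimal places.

Cumulative income shares Yₖ: 0.0510, 0.2510, 0.4830, 0.7340, 1.0000
Σ (Xₖ−Xₖ₋₁)(Yₖ+Yₖ₋₁) = (1/5)(0.0510+0.0000) + (1/5)(0.2510+0.0510) + (1/5)(0.4830+0.2510) + (1/5)(0.7340+0.4830) + (1/5)(1.0000+0.7340)
  = 0.0102 + 0.0604 + 0.1468 + 0.2434 + 0.3468 = 0.8076
G = 1 − 0.8076 = 0.1924

0.192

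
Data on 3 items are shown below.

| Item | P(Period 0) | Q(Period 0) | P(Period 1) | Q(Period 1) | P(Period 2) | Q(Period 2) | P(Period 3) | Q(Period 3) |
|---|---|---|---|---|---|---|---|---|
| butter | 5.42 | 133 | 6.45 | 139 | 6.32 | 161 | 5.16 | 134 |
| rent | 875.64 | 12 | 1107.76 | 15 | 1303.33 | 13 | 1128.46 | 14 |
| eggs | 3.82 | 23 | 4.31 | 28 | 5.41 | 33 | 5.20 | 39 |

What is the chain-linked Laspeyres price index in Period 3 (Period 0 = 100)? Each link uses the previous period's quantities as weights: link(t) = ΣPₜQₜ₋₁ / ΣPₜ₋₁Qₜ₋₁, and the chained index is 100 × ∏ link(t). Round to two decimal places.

Link Period 0→Period 1:
ΣP(Period 1)Q(Period 0) = 6.45×133 + 1107.76×12 + 4.31×23 = 857.85 + 13293.12 + 99.13 = 14250.1
ΣP(Period 0)Q(Period 0) = 5.42×133 + 875.64×12 + 3.82×23 = 720.86 + 10507.68 + 87.86 = 11316.4
link = 14250.1/11316.4 = 1.259243
Link Period 1→Period 2:
ΣP(Period 2)Q(Period 1) = 6.32×139 + 1303.33×15 + 5.41×28 = 878.48 + 19549.95 + 151.48 = 20579.91
ΣP(Period 1)Q(Period 1) = 6.45×139 + 1107.76×15 + 4.31×28 = 896.55 + 16616.4 + 120.68 = 17633.63
link = 20579.91/17633.63 = 1.167083
Link Period 2→Period 3:
ΣP(Period 3)Q(Period 2) = 5.16×161 + 1128.46×13 + 5.20×33 = 830.76 + 14669.98 + 171.6 = 15672.34
ΣP(Period 2)Q(Period 2) = 6.32×161 + 1303.33×13 + 5.41×33 = 1017.52 + 16943.29 + 178.53 = 18139.34
link = 15672.34/18139.34 = 0.863997
Chained index = 100 × 1.259243 × 1.167083 × 0.863997 = 126.9766

126.98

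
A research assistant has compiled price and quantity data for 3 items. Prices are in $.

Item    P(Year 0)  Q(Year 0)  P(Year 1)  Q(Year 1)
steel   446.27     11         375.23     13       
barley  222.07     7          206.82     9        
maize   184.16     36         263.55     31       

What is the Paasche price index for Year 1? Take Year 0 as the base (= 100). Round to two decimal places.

110.37

Paasche price index uses current-period quantities as weights.
ΣP(Year 1)·Q(Year 1) = 375.23×13 + 206.82×9 + 263.55×31 = 4877.99 + 1861.38 + 8170.05 = 14909.42
ΣP(Year 0)·Q(Year 1) = 446.27×13 + 222.07×9 + 184.16×31 = 5801.51 + 1998.63 + 5708.96 = 13509.1
Index = 14909.42 / 13509.1 × 100 = 110.3658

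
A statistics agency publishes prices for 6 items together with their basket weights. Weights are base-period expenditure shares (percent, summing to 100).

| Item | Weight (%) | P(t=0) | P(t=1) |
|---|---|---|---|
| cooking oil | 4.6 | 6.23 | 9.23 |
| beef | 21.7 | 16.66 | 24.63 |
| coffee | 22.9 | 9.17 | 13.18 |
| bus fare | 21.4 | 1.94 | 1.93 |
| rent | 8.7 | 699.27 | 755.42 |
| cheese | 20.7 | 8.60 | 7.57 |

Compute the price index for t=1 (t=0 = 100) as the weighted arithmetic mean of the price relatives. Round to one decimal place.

120.7

cooking oil: 4.6 × (9.23/6.23) = 4.6 × 1.481541 = 6.8151
beef: 21.7 × (24.63/16.66) = 21.7 × 1.478391 = 32.0811
coffee: 22.9 × (13.18/9.17) = 22.9 × 1.437296 = 32.9141
bus fare: 21.4 × (1.93/1.94) = 21.4 × 0.994845 = 21.2897
rent: 8.7 × (755.42/699.27) = 8.7 × 1.080298 = 9.3986
cheese: 20.7 × (7.57/8.60) = 20.7 × 0.880233 = 18.2208
Index = Σ wᵢ·(p₁ᵢ/p₀ᵢ) = 6.8151 + 32.0811 + 32.9141 + 21.2897 + 9.3986 + 18.2208 = 120.7193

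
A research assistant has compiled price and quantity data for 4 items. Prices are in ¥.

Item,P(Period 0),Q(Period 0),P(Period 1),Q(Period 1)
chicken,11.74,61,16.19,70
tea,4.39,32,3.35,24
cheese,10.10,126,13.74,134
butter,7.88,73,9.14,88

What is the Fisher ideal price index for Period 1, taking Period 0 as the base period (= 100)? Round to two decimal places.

129.46

Laspeyres component (base-period weights):
ΣP(Period 1)Q(Period 0) = 16.19×61 + 3.35×32 + 13.74×126 + 9.14×73 = 987.59 + 107.2 + 1731.24 + 667.22 = 3493.25
ΣP(Period 0)Q(Period 0) = 11.74×61 + 4.39×32 + 10.10×126 + 7.88×73 = 716.14 + 140.48 + 1272.6 + 575.24 = 2704.46
L = 3493.25 / 2704.46 × 100 = 129.1663
Paasche component (current-period weights):
ΣP(Period 1)Q(Period 1) = 16.19×70 + 3.35×24 + 13.74×134 + 9.14×88 = 1133.3 + 80.4 + 1841.16 + 804.32 = 3859.18
ΣP(Period 0)Q(Period 1) = 11.74×70 + 4.39×24 + 10.10×134 + 7.88×88 = 821.8 + 105.36 + 1353.4 + 693.44 = 2974
P = 3859.18 / 2974 × 100 = 129.7640
Fisher = √(L × P) = √(129.1663 × 129.7640) = 129.4648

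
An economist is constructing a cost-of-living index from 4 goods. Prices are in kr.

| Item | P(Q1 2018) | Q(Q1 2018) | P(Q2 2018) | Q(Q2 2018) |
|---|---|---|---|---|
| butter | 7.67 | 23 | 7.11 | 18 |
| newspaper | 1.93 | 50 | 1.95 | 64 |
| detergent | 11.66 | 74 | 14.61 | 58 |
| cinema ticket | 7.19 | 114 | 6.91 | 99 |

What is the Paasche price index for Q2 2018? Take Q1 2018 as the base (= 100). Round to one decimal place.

108.2

Paasche price index uses current-period quantities as weights.
ΣP(Q2 2018)·Q(Q2 2018) = 7.11×18 + 1.95×64 + 14.61×58 + 6.91×99 = 127.98 + 124.8 + 847.38 + 684.09 = 1784.25
ΣP(Q1 2018)·Q(Q2 2018) = 7.67×18 + 1.93×64 + 11.66×58 + 7.19×99 = 138.06 + 123.52 + 676.28 + 711.81 = 1649.67
Index = 1784.25 / 1649.67 × 100 = 108.1580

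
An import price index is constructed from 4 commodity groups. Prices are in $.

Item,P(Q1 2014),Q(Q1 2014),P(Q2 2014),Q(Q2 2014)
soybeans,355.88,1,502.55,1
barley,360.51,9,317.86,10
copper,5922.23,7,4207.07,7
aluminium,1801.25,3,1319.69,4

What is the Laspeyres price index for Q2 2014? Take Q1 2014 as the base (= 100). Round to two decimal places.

Laspeyres price index uses base-period quantities as weights.
ΣP(Q2 2014)·Q(Q1 2014) = 502.55×1 + 317.86×9 + 4207.07×7 + 1319.69×3 = 502.55 + 2860.74 + 29449.49 + 3959.07 = 36771.85
ΣP(Q1 2014)·Q(Q1 2014) = 355.88×1 + 360.51×9 + 5922.23×7 + 1801.25×3 = 355.88 + 3244.59 + 41455.61 + 5403.75 = 50459.83
Index = 36771.85 / 50459.83 × 100 = 72.8735

72.87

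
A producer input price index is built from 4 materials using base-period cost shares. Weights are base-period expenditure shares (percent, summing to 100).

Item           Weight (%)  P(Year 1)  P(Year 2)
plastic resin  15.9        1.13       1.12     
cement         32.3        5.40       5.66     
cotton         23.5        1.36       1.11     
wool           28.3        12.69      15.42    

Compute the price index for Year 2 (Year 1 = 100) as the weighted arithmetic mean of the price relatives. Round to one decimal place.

plastic resin: 15.9 × (1.12/1.13) = 15.9 × 0.991150 = 15.7593
cement: 32.3 × (5.66/5.40) = 32.3 × 1.048148 = 33.8552
cotton: 23.5 × (1.11/1.36) = 23.5 × 0.816176 = 19.1801
wool: 28.3 × (15.42/12.69) = 28.3 × 1.215130 = 34.3882
Index = Σ wᵢ·(p₁ᵢ/p₀ᵢ) = 15.7593 + 33.8552 + 19.1801 + 34.3882 = 103.1828

103.2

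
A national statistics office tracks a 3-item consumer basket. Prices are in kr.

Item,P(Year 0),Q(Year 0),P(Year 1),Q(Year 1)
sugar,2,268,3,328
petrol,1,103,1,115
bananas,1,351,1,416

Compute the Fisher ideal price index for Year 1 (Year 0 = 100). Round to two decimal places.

Laspeyres component (base-period weights):
ΣP(Year 1)Q(Year 0) = 3×268 + 1×103 + 1×351 = 804 + 103 + 351 = 1258
ΣP(Year 0)Q(Year 0) = 2×268 + 1×103 + 1×351 = 536 + 103 + 351 = 990
L = 1258 / 990 × 100 = 127.0707
Paasche component (current-period weights):
ΣP(Year 1)Q(Year 1) = 3×328 + 1×115 + 1×416 = 984 + 115 + 416 = 1515
ΣP(Year 0)Q(Year 1) = 2×328 + 1×115 + 1×416 = 656 + 115 + 416 = 1187
P = 1515 / 1187 × 100 = 127.6327
Fisher = √(L × P) = √(127.0707 × 127.6327) = 127.3514

127.35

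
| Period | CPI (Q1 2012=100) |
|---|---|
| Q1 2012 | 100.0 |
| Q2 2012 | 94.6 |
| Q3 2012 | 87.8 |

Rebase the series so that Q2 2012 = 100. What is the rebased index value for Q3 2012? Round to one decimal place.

Rebased(Q3 2012) = 87.8 / 94.6 × 100 = 92.8118

92.8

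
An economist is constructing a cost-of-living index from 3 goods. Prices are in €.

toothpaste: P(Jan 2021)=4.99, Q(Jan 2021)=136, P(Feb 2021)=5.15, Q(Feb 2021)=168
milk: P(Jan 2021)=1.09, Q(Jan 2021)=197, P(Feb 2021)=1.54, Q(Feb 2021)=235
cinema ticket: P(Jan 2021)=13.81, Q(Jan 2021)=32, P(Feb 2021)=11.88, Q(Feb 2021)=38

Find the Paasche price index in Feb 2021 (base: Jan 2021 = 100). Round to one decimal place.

Paasche price index uses current-period quantities as weights.
ΣP(Feb 2021)·Q(Feb 2021) = 5.15×168 + 1.54×235 + 11.88×38 = 865.2 + 361.9 + 451.44 = 1678.54
ΣP(Jan 2021)·Q(Feb 2021) = 4.99×168 + 1.09×235 + 13.81×38 = 838.32 + 256.15 + 524.78 = 1619.25
Index = 1678.54 / 1619.25 × 100 = 103.6616

103.7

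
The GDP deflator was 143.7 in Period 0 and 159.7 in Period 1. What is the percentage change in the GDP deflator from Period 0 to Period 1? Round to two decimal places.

11.13%

Change = (159.7 − 143.7) / 143.7 × 100
       = 16.0 / 143.7 × 100 = 11.1343%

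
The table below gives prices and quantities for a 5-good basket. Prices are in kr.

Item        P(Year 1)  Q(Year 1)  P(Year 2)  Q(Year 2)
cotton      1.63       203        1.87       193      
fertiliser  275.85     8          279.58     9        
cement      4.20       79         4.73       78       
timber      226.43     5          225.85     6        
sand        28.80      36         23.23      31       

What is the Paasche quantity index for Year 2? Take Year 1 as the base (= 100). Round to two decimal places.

Paasche quantity index uses current-period prices as weights.
ΣP(Year 2)·Q(Year 2) = 1.87×193 + 279.58×9 + 4.73×78 + 225.85×6 + 23.23×31 = 360.91 + 2516.22 + 368.94 + 1355.1 + 720.13 = 5321.3
ΣP(Year 2)·Q(Year 1) = 1.87×203 + 279.58×8 + 4.73×79 + 225.85×5 + 23.23×36 = 379.61 + 2236.64 + 373.67 + 1129.25 + 836.28 = 4955.45
Index = 5321.3 / 4955.45 × 100 = 107.3828

107.38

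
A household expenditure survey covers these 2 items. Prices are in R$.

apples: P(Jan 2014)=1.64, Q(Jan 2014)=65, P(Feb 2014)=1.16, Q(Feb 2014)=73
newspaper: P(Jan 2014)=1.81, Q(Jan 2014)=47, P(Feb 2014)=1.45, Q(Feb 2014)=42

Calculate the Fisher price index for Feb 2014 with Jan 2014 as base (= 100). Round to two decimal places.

Laspeyres component (base-period weights):
ΣP(Feb 2014)Q(Jan 2014) = 1.16×65 + 1.45×47 = 75.4 + 68.15 = 143.55
ΣP(Jan 2014)Q(Jan 2014) = 1.64×65 + 1.81×47 = 106.6 + 85.07 = 191.67
L = 143.55 / 191.67 × 100 = 74.8943
Paasche component (current-period weights):
ΣP(Feb 2014)Q(Feb 2014) = 1.16×73 + 1.45×42 = 84.68 + 60.9 = 145.58
ΣP(Jan 2014)Q(Feb 2014) = 1.64×73 + 1.81×42 = 119.72 + 76.02 = 195.74
P = 145.58 / 195.74 × 100 = 74.3742
Fisher = √(L × P) = √(74.8943 × 74.3742) = 74.6338

74.63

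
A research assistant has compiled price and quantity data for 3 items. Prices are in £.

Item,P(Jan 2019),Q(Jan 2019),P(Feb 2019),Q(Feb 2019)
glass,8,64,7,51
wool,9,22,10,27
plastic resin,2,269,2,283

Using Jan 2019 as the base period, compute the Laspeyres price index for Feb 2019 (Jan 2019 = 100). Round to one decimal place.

Laspeyres price index uses base-period quantities as weights.
ΣP(Feb 2019)·Q(Jan 2019) = 7×64 + 10×22 + 2×269 = 448 + 220 + 538 = 1206
ΣP(Jan 2019)·Q(Jan 2019) = 8×64 + 9×22 + 2×269 = 512 + 198 + 538 = 1248
Index = 1206 / 1248 × 100 = 96.6346

96.6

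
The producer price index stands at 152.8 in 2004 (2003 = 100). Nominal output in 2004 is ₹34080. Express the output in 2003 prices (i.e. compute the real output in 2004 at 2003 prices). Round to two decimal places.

22303.66

Real = Nominal ÷ (Index/100) = 34080 ÷ (152.8/100)
     = 34080 ÷ 1.528 = 22303.6649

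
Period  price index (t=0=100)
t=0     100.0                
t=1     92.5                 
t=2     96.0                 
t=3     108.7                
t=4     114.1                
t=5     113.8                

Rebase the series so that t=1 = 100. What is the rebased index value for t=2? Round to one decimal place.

103.8

Rebased(t=2) = 96.0 / 92.5 × 100 = 103.7838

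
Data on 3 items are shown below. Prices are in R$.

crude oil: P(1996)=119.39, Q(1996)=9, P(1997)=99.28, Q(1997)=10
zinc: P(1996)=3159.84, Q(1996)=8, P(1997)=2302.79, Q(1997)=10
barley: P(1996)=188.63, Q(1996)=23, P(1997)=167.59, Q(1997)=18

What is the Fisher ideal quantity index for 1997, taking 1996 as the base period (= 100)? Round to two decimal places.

Laspeyres component (base-period weights):
ΣP(1996)Q(1997) = 119.39×10 + 3159.84×10 + 188.63×18 = 1193.9 + 31598.4 + 3395.34 = 36187.64
ΣP(1996)Q(1996) = 119.39×9 + 3159.84×8 + 188.63×23 = 1074.51 + 25278.72 + 4338.49 = 30691.72
L = 36187.64 / 30691.72 × 100 = 117.9068
Paasche component (current-period weights):
ΣP(1997)Q(1997) = 99.28×10 + 2302.79×10 + 167.59×18 = 992.8 + 23027.9 + 3016.62 = 27037.32
ΣP(1997)Q(1996) = 99.28×9 + 2302.79×8 + 167.59×23 = 893.52 + 18422.32 + 3854.57 = 23170.41
P = 27037.32 / 23170.41 × 100 = 116.6890
Fisher = √(L × P) = √(117.9068 × 116.6890) = 117.2963

117.30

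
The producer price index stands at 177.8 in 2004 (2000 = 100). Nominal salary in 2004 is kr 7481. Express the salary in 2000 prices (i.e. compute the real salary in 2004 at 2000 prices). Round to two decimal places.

4207.54

Real = Nominal ÷ (Index/100) = 7481 ÷ (177.8/100)
     = 7481 ÷ 1.778 = 4207.5366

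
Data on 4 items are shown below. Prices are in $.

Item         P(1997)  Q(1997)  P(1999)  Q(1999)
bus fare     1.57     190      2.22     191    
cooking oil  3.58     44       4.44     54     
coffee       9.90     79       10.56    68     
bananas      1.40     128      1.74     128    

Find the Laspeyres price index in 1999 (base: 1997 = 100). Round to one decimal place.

118.1

Laspeyres price index uses base-period quantities as weights.
ΣP(1999)·Q(1997) = 2.22×190 + 4.44×44 + 10.56×79 + 1.74×128 = 421.8 + 195.36 + 834.24 + 222.72 = 1674.12
ΣP(1997)·Q(1997) = 1.57×190 + 3.58×44 + 9.90×79 + 1.40×128 = 298.3 + 157.52 + 782.1 + 179.2 = 1417.12
Index = 1674.12 / 1417.12 × 100 = 118.1354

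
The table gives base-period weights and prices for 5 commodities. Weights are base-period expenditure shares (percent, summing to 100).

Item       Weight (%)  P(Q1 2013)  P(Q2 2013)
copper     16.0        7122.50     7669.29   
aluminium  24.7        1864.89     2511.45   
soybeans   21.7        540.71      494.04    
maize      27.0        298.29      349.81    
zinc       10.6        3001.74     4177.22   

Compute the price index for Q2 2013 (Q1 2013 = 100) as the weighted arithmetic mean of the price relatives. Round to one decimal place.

copper: 16.0 × (7669.29/7122.50) = 16.0 × 1.076769 = 17.2283
aluminium: 24.7 × (2511.45/1864.89) = 24.7 × 1.346701 = 33.2635
soybeans: 21.7 × (494.04/540.71) = 21.7 × 0.913688 = 19.8270
maize: 27.0 × (349.81/298.29) = 27.0 × 1.172718 = 31.6634
zinc: 10.6 × (4177.22/3001.74) = 10.6 × 1.391600 = 14.7510
Index = Σ wᵢ·(p₁ᵢ/p₀ᵢ) = 17.2283 + 33.2635 + 19.8270 + 31.6634 + 14.7510 = 116.7332

116.7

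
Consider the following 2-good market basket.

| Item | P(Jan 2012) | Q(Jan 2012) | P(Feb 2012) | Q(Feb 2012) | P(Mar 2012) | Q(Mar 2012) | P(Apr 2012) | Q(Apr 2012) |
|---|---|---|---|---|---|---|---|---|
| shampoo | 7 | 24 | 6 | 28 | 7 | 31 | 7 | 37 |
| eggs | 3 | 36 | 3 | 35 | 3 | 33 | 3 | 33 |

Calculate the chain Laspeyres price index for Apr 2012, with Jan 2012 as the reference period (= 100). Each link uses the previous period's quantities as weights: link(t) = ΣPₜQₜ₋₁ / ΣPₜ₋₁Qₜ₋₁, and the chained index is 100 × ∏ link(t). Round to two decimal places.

100.67

Link Jan 2012→Feb 2012:
ΣP(Feb 2012)Q(Jan 2012) = 6×24 + 3×36 = 144 + 108 = 252
ΣP(Jan 2012)Q(Jan 2012) = 7×24 + 3×36 = 168 + 108 = 276
link = 252/276 = 0.913043
Link Feb 2012→Mar 2012:
ΣP(Mar 2012)Q(Feb 2012) = 7×28 + 3×35 = 196 + 105 = 301
ΣP(Feb 2012)Q(Feb 2012) = 6×28 + 3×35 = 168 + 105 = 273
link = 301/273 = 1.102564
Link Mar 2012→Apr 2012:
ΣP(Apr 2012)Q(Mar 2012) = 7×31 + 3×33 = 217 + 99 = 316
ΣP(Mar 2012)Q(Mar 2012) = 7×31 + 3×33 = 217 + 99 = 316
link = 316/316 = 1.000000
Chained index = 100 × 0.913043 × 1.102564 × 1.000000 = 100.6689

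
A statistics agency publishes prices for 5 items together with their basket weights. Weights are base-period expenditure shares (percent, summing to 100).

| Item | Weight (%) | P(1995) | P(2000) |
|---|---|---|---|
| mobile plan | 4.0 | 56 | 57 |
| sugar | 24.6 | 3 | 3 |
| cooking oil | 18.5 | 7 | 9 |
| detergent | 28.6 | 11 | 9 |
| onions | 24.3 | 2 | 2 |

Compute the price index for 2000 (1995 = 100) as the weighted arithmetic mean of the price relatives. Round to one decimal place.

100.2

mobile plan: 4.0 × (57/56) = 4.0 × 1.017857 = 4.0714
sugar: 24.6 × (3/3) = 24.6 × 1.000000 = 24.6000
cooking oil: 18.5 × (9/7) = 18.5 × 1.285714 = 23.7857
detergent: 28.6 × (9/11) = 28.6 × 0.818182 = 23.4000
onions: 24.3 × (2/2) = 24.3 × 1.000000 = 24.3000
Index = Σ wᵢ·(p₁ᵢ/p₀ᵢ) = 4.0714 + 24.6000 + 23.7857 + 23.4000 + 24.3000 = 100.1571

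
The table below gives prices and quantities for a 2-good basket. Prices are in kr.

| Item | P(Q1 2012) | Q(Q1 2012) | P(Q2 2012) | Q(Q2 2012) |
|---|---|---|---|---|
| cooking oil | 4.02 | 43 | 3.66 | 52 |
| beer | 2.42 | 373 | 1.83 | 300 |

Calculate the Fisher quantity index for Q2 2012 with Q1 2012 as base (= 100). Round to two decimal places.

Laspeyres component (base-period weights):
ΣP(Q1 2012)Q(Q2 2012) = 4.02×52 + 2.42×300 = 209.04 + 726 = 935.04
ΣP(Q1 2012)Q(Q1 2012) = 4.02×43 + 2.42×373 = 172.86 + 902.66 = 1075.52
L = 935.04 / 1075.52 × 100 = 86.9384
Paasche component (current-period weights):
ΣP(Q2 2012)Q(Q2 2012) = 3.66×52 + 1.83×300 = 190.32 + 549 = 739.32
ΣP(Q2 2012)Q(Q1 2012) = 3.66×43 + 1.83×373 = 157.38 + 682.59 = 839.97
P = 739.32 / 839.97 × 100 = 88.0174
Fisher = √(L × P) = √(86.9384 × 88.0174) = 87.4763

87.48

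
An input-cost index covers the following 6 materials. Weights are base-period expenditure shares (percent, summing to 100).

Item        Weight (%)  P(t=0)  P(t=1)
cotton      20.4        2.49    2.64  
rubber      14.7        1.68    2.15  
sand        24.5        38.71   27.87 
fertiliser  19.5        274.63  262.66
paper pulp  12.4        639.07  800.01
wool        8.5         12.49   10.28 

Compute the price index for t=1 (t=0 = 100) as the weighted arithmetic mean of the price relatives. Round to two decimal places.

99.25

cotton: 20.4 × (2.64/2.49) = 20.4 × 1.060241 = 21.6289
rubber: 14.7 × (2.15/1.68) = 14.7 × 1.279762 = 18.8125
sand: 24.5 × (27.87/38.71) = 24.5 × 0.719969 = 17.6392
fertiliser: 19.5 × (262.66/274.63) = 19.5 × 0.956414 = 18.6501
paper pulp: 12.4 × (800.01/639.07) = 12.4 × 1.251835 = 15.5228
wool: 8.5 × (10.28/12.49) = 8.5 × 0.823058 = 6.9960
Index = Σ wᵢ·(p₁ᵢ/p₀ᵢ) = 21.6289 + 18.8125 + 17.6392 + 18.6501 + 15.5228 + 6.9960 = 99.2495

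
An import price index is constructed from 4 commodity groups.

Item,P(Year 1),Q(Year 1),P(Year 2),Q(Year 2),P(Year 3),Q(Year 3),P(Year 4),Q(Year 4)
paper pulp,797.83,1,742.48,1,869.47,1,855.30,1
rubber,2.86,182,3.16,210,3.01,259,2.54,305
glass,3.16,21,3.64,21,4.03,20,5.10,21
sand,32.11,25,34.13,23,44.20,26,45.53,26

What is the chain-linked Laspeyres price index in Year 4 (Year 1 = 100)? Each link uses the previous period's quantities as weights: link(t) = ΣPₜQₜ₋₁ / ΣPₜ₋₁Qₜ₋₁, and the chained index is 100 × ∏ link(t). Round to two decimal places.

114.65

Link Year 1→Year 2:
ΣP(Year 2)Q(Year 1) = 742.48×1 + 3.16×182 + 3.64×21 + 34.13×25 = 742.48 + 575.12 + 76.44 + 853.25 = 2247.29
ΣP(Year 1)Q(Year 1) = 797.83×1 + 2.86×182 + 3.16×21 + 32.11×25 = 797.83 + 520.52 + 66.36 + 802.75 = 2187.46
link = 2247.29/2187.46 = 1.027351
Link Year 2→Year 3:
ΣP(Year 3)Q(Year 2) = 869.47×1 + 3.01×210 + 4.03×21 + 44.20×23 = 869.47 + 632.1 + 84.63 + 1016.6 = 2602.8
ΣP(Year 2)Q(Year 2) = 742.48×1 + 3.16×210 + 3.64×21 + 34.13×23 = 742.48 + 663.6 + 76.44 + 784.99 = 2267.51
link = 2602.8/2267.51 = 1.147867
Link Year 3→Year 4:
ΣP(Year 4)Q(Year 3) = 855.30×1 + 2.54×259 + 5.10×20 + 45.53×26 = 855.3 + 657.86 + 102 + 1183.78 = 2798.94
ΣP(Year 3)Q(Year 3) = 869.47×1 + 3.01×259 + 4.03×20 + 44.20×26 = 869.47 + 779.59 + 80.6 + 1149.2 = 2878.86
link = 2798.94/2878.86 = 0.972239
Chained index = 100 × 1.027351 × 1.147867 × 0.972239 = 114.6525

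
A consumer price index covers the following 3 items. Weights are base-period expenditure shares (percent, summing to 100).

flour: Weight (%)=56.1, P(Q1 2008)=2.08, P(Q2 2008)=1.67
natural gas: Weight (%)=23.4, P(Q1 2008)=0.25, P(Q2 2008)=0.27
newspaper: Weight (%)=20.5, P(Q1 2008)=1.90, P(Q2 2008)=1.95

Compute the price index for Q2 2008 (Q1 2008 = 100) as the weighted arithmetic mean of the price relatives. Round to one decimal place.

91.4

flour: 56.1 × (1.67/2.08) = 56.1 × 0.802885 = 45.0418
natural gas: 23.4 × (0.27/0.25) = 23.4 × 1.080000 = 25.2720
newspaper: 20.5 × (1.95/1.90) = 20.5 × 1.026316 = 21.0395
Index = Σ wᵢ·(p₁ᵢ/p₀ᵢ) = 45.0418 + 25.2720 + 21.0395 = 91.3533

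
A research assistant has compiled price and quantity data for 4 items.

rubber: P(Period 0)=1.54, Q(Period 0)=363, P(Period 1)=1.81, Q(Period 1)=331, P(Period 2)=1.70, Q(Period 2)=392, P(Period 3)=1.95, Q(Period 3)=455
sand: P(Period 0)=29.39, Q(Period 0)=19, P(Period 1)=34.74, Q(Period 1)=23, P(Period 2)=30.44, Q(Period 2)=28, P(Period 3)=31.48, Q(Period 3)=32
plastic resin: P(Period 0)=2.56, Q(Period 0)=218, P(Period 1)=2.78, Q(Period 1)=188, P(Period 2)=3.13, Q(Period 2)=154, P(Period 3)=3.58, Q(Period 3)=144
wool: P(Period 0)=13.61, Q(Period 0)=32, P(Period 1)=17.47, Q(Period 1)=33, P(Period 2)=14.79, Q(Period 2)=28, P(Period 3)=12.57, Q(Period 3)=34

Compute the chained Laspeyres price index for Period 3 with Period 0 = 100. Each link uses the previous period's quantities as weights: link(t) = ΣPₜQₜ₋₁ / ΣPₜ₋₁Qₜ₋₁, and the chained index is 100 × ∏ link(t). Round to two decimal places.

Link Period 0→Period 1:
ΣP(Period 1)Q(Period 0) = 1.81×363 + 34.74×19 + 2.78×218 + 17.47×32 = 657.03 + 660.06 + 606.04 + 559.04 = 2482.17
ΣP(Period 0)Q(Period 0) = 1.54×363 + 29.39×19 + 2.56×218 + 13.61×32 = 559.02 + 558.41 + 558.08 + 435.52 = 2111.03
link = 2482.17/2111.03 = 1.175810
Link Period 1→Period 2:
ΣP(Period 2)Q(Period 1) = 1.70×331 + 30.44×23 + 3.13×188 + 14.79×33 = 562.7 + 700.12 + 588.44 + 488.07 = 2339.33
ΣP(Period 1)Q(Period 1) = 1.81×331 + 34.74×23 + 2.78×188 + 17.47×33 = 599.11 + 799.02 + 522.64 + 576.51 = 2497.28
link = 2339.33/2497.28 = 0.936751
Link Period 2→Period 3:
ΣP(Period 3)Q(Period 2) = 1.95×392 + 31.48×28 + 3.58×154 + 12.57×28 = 764.4 + 881.44 + 551.32 + 351.96 = 2549.12
ΣP(Period 2)Q(Period 2) = 1.70×392 + 30.44×28 + 3.13×154 + 14.79×28 = 666.4 + 852.32 + 482.02 + 414.12 = 2414.86
link = 2549.12/2414.86 = 1.055597
Chained index = 100 × 1.175810 × 0.936751 × 1.055597 = 116.2679

116.27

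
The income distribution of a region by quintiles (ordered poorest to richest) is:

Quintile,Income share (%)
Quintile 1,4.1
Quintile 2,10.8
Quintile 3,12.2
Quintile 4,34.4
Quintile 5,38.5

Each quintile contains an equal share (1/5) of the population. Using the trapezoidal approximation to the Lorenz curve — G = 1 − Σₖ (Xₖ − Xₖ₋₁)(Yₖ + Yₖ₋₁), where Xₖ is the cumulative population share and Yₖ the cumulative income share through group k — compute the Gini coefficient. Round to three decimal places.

Cumulative income shares Yₖ: 0.0410, 0.1490, 0.2710, 0.6150, 1.0000
Σ (Xₖ−Xₖ₋₁)(Yₖ+Yₖ₋₁) = (1/5)(0.0410+0.0000) + (1/5)(0.1490+0.0410) + (1/5)(0.2710+0.1490) + (1/5)(0.6150+0.2710) + (1/5)(1.0000+0.6150)
  = 0.0082 + 0.0380 + 0.0840 + 0.1772 + 0.3230 = 0.6304
G = 1 − 0.6304 = 0.3696

0.370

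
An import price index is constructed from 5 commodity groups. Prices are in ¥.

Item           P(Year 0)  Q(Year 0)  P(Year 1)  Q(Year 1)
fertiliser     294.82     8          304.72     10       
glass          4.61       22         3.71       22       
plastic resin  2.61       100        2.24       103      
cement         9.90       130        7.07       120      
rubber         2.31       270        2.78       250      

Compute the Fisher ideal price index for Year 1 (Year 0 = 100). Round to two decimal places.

Laspeyres component (base-period weights):
ΣP(Year 1)Q(Year 0) = 304.72×8 + 3.71×22 + 2.24×100 + 7.07×130 + 2.78×270 = 2437.76 + 81.62 + 224 + 919.1 + 750.6 = 4413.08
ΣP(Year 0)Q(Year 0) = 294.82×8 + 4.61×22 + 2.61×100 + 9.90×130 + 2.31×270 = 2358.56 + 101.42 + 261 + 1287 + 623.7 = 4631.68
L = 4413.08 / 4631.68 × 100 = 95.2803
Paasche component (current-period weights):
ΣP(Year 1)Q(Year 1) = 304.72×10 + 3.71×22 + 2.24×103 + 7.07×120 + 2.78×250 = 3047.2 + 81.62 + 230.72 + 848.4 + 695 = 4902.94
ΣP(Year 0)Q(Year 1) = 294.82×10 + 4.61×22 + 2.61×103 + 9.90×120 + 2.31×250 = 2948.2 + 101.42 + 268.83 + 1188 + 577.5 = 5083.95
P = 4902.94 / 5083.95 × 100 = 96.4396
Fisher = √(L × P) = √(95.2803 × 96.4396) = 95.8582

95.86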